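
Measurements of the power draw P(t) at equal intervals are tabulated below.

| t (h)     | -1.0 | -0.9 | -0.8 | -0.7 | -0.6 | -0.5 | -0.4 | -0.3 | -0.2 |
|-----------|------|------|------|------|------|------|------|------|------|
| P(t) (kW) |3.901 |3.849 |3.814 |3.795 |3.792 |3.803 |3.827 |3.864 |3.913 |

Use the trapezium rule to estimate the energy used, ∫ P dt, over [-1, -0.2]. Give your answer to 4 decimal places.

h = 0.1, n = 8.
(h/2)·[y₀ + 2y₁ + 2y₂ + 2y₃ + 2y₄ + 2y₅ + 2y₆ + 2y₇ + y₈] = 0.05·(61.302) = 3.0651.

3.0651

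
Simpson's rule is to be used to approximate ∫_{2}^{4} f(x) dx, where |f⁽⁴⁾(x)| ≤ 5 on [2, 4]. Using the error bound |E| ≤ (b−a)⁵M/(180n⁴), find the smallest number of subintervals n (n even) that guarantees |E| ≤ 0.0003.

8

Need 160/(180n⁴) ≤ 0.0003.
n⁴ ≥ 160/(180·0.0003) = 2962.96 ⇒ n ≥ 7.3779, so the smallest even n is 8. (n must be even for Simpson's rule.)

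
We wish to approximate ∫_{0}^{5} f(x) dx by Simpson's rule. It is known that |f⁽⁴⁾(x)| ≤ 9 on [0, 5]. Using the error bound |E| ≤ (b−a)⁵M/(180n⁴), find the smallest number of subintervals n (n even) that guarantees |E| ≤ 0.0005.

Need 28125/(180n⁴) ≤ 0.0005.
n⁴ ≥ 28125/(180·0.0005) = 312500 ⇒ n ≥ 23.6435, so the smallest even n is 24. (n must be even for Simpson's rule.)

24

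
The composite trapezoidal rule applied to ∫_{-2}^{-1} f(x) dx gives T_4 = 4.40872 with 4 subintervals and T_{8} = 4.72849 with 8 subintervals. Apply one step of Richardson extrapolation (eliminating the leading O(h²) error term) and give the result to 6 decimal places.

R = (4·T_{8} − T_4) / 3 = (4·4.72849 − 4.40872)/3 = (14.50524)/3 = 4.835080.

4.835080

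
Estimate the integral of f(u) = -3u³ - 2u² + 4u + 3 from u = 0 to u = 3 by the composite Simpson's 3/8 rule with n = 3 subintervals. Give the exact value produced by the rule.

-51.75

h = (3 − 0)/3 = 1.
Nodes u₀,…,u₃ = 0, 1, 2, 3.
f(u) = -3u³ - 2u² + 4u + 3: f₀=3, f₁=2, f₂=-21, f₃=-84.
(3h/8)·[f₀ + 3f₁ + 3f₂ + f₃] = 0.375·(-138) = -51.75.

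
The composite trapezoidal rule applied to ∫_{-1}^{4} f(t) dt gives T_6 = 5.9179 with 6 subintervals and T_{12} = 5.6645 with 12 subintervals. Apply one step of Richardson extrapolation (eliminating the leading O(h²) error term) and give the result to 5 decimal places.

5.58003

R = (4·T_{12} − T_6) / 3 = (4·5.6645 − 5.9179)/3 = (16.7401)/3 = 5.58003.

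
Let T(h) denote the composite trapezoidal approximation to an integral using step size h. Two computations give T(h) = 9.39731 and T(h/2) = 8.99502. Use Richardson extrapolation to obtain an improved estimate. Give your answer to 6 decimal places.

8.860923

R = (4·T(h/2) − T(h)) / 3 = (4·8.99502 − 9.39731)/3 = (26.58277)/3 = 8.860923.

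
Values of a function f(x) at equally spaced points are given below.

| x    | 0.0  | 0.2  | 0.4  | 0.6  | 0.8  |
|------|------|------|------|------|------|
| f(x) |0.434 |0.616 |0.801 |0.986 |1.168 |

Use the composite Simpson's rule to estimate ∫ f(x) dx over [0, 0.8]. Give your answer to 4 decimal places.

0.6408

h = 0.2, n = 4.
(h/3)·[y₀ + 4y₁ + 2y₂ + 4y₃ + y₄] = 0.066667·(9.612) = 0.6408.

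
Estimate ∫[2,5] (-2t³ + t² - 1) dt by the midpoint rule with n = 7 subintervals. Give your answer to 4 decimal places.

h = (5 − 2)/7 = 0.428571.
Midpoints m₁,…,m₇ = 2.214286, 2.642857, 3.071429, 3.5, 3.928571, 4.357143, 4.785714.
f(m₁)=-17.810496, f(m₂)=-30.934402, f(m₃)=-49.516035, f(m₄)=-74.5, f(m₅)=-106.830904, f(m₆)=-147.453353, f(m₇)=-197.311953.
h·[f(m₁) + f(m₂) + f(m₃) + f(m₄) + f(m₅) + f(m₆) + f(m₇)] = 0.428571·(-624.357143) = -267.5816.

-267.5816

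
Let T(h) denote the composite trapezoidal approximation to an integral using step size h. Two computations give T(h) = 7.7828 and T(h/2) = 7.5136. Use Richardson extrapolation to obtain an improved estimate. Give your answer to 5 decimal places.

R = (4·T(h/2) − T(h)) / 3 = (4·7.5136 − 7.7828)/3 = (22.2716)/3 = 7.42387.

7.42387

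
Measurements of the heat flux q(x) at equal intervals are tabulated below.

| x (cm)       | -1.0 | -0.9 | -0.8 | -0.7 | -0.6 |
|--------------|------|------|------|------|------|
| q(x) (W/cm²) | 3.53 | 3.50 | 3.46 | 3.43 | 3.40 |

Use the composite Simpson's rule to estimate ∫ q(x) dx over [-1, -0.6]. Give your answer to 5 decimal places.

h = 0.1, n = 4.
(h/3)·[y₀ + 4y₁ + 2y₂ + 4y₃ + y₄] = 0.033333·(41.57) = 1.38567.

1.38567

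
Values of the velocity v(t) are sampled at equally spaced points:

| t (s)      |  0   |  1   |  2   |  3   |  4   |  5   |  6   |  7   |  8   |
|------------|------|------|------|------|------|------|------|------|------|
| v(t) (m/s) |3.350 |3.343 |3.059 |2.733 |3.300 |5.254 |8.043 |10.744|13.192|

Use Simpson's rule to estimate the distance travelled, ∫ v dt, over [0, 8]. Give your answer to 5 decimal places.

44.54733

h = 1, n = 8.
(h/3)·[y₀ + 4y₁ + 2y₂ + 4y₃ + 2y₄ + 4y₅ + 2y₆ + 4y₇ + y₈] = 0.333333·(133.642) = 44.54733.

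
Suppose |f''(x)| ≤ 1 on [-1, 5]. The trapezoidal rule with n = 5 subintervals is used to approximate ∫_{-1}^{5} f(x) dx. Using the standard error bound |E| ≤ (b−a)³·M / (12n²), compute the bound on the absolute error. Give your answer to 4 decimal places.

|E| ≤ (6)³·1 / (12·5²) = 216/300 = 0.7200.

0.7200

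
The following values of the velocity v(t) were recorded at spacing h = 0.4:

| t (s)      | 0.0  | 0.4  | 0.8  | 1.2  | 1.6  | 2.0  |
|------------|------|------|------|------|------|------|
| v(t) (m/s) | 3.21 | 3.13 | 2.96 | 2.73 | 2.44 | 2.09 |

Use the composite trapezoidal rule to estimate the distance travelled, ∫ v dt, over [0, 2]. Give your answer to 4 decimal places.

h = 0.4, n = 5.
(h/2)·[y₀ + 2y₁ + 2y₂ + 2y₃ + 2y₄ + y₅] = 0.2·(27.82) = 5.5640.

5.5640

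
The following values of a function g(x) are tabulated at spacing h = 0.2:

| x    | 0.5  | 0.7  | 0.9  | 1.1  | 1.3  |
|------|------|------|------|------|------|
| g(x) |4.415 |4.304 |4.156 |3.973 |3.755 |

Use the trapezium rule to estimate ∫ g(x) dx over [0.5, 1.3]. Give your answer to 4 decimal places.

h = 0.2, n = 4.
(h/2)·[y₀ + 2y₁ + 2y₂ + 2y₃ + y₄] = 0.1·(33.036) = 3.3036.

3.3036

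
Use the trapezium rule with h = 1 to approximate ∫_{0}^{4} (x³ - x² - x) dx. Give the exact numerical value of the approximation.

h = (4 − 0)/4 = 1.
Nodes x₀,…,x₄ = 0, 1, 2, 3, 4.
f(x) = x³ - x² - x: f₀=0, f₁=-1, f₂=2, f₃=15, f₄=44.
(h/2)·[f₀ + 2f₁ + 2f₂ + 2f₃ + f₄] = 0.5·(76) = 38.

38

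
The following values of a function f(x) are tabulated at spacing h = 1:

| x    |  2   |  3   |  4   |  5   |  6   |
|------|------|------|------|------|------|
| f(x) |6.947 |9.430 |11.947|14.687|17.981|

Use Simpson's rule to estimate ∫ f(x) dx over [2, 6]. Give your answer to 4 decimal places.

48.4300

h = 1, n = 4.
(h/3)·[y₀ + 4y₁ + 2y₂ + 4y₃ + y₄] = 0.333333·(145.290) = 48.4300.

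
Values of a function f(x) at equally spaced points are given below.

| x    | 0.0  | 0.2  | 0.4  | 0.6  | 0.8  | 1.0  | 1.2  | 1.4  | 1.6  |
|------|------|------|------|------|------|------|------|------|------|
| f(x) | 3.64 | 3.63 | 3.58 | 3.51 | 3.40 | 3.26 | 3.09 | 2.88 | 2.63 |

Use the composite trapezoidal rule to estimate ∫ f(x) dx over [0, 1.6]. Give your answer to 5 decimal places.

h = 0.2, n = 8.
(h/2)·[y₀ + 2y₁ + 2y₂ + 2y₃ + 2y₄ + 2y₅ + 2y₆ + 2y₇ + y₈] = 0.1·(52.97) = 5.29700.

5.29700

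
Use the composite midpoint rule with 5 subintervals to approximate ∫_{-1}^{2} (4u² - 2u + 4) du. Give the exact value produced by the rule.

h = (2 − (-1))/5 = 0.6.
Midpoints m₁,…,m₅ = -0.7, -0.1, 0.5, 1.1, 1.7.
f(m₁)=7.36, f(m₂)=4.24, f(m₃)=4, f(m₄)=6.64, f(m₅)=12.16.
h·[f(m₁) + f(m₂) + f(m₃) + f(m₄) + f(m₅)] = 0.6·(34.4) = 20.64.

20.64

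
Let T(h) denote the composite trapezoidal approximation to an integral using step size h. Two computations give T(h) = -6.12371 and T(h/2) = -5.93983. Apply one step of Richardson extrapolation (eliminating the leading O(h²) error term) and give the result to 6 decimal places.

R = (4·T(h/2) − T(h)) / 3 = (4·(-5.93983) − (-6.12371))/3 = (-17.63561)/3 = -5.878537.

-5.878537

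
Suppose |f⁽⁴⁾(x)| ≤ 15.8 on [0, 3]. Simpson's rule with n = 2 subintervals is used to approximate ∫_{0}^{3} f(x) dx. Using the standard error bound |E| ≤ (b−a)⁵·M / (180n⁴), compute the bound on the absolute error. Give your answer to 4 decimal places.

1.3331

|E| ≤ (3)⁵·15.8 / (180·2⁴) = 3839.4/2880 = 1.3331.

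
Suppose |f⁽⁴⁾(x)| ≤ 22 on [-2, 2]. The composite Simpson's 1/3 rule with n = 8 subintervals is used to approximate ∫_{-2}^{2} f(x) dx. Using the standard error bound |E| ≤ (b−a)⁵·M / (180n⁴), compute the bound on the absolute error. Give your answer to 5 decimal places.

|E| ≤ (4)⁵·22 / (180·8⁴) = 22528/737280 = 0.03056.

0.03056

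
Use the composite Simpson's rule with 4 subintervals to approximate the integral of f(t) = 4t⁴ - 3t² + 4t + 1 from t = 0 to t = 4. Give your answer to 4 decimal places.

h = (4 − 0)/4 = 1.
Nodes t₀,…,t₄ = 0, 1, 2, 3, 4.
f(t) = 4t⁴ - 3t² + 4t + 1: f₀=1, f₁=6, f₂=61, f₃=310, f₄=993.
(h/3)·[f₀ + 4f₁ + 2f₂ + 4f₃ + f₄] = 0.333333·(2380) = 793.3333.

793.3333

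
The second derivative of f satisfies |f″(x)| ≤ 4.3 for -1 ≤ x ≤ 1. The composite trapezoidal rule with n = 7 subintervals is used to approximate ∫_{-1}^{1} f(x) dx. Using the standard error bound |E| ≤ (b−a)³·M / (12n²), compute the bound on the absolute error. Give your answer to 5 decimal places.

0.05850

|E| ≤ (2)³·4.3 / (12·7²) = 34.4/588 = 0.05850.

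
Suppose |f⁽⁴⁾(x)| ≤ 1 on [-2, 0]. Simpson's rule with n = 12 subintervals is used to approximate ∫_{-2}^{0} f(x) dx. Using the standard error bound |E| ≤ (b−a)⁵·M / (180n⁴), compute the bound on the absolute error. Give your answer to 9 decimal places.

|E| ≤ (2)⁵·1 / (180·12⁴) = 32/3732480 = 0.000008573.

0.000008573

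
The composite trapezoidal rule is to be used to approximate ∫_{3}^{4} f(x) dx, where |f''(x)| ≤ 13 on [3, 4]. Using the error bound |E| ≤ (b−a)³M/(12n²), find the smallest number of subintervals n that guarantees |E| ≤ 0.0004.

53

Need 13/(12n²) ≤ 0.0004.
n² ≥ 13/(12·0.0004) = 2708.33 ⇒ n ≥ 52.0416, so the smallest n is 53.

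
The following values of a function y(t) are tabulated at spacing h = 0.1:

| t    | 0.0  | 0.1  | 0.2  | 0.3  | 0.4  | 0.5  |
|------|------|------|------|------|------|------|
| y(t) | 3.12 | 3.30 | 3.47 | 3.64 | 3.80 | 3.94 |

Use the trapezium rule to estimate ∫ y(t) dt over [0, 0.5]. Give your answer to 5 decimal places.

1.77400

h = 0.1, n = 5.
(h/2)·[y₀ + 2y₁ + 2y₂ + 2y₃ + 2y₄ + y₅] = 0.05·(35.48) = 1.77400.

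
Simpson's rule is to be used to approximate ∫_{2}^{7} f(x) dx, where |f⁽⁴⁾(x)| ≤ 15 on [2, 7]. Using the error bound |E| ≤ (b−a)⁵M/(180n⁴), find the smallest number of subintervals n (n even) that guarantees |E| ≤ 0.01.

Need 46875/(180n⁴) ≤ 0.01.
n⁴ ≥ 46875/(180·0.01) = 26041.7 ⇒ n ≥ 12.7033, so the smallest even n is 14. (n must be even for Simpson's rule.)

14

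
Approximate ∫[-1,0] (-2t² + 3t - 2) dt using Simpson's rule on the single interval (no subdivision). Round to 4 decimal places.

-4.1667

S = (b−a)/6 · [f(-1) + 4f(-0.5) + f(0)] = 0.166667·[(-7) + 4·(-4) + (-2)] = -4.1667.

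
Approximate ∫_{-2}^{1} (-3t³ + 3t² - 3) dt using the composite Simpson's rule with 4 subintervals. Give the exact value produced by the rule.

h = (1 − (-2))/4 = 0.75.
Nodes t₀,…,t₄ = -2, -1.25, -0.5, 0.25, 1.
f(t) = -3t³ + 3t² - 3: f₀=33, f₁=7.546875, f₂=-1.875, f₃=-2.859375, f₄=-3.
(h/3)·[f₀ + 4f₁ + 2f₂ + 4f₃ + f₄] = 0.25·(45) = 11.25.

11.25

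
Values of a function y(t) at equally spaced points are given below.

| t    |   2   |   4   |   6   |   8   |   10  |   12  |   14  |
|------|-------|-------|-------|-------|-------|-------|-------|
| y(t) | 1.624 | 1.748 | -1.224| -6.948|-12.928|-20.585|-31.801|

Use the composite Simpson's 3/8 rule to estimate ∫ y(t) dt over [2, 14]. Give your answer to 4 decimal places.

-107.2800

h = 2, n = 6.
(3h/8)·[y₀ + 3y₁ + 3y₂ + 2y₃ + 3y₄ + 3y₅ + y₆] = 0.75·(-143.040) = -107.2800.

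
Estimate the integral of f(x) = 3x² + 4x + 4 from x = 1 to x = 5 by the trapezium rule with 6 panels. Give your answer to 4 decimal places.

h = (5 − 1)/6 = 0.666667.
Nodes x₀,…,x₆ = 1, 1.666667, 2.333333, 3, 3.666667, 4.333333, 5.
f(x) = 3x² + 4x + 4: f₀=11, f₁=19, f₂=29.666667, f₃=43, f₄=59, f₅=77.666667, f₆=99.
(h/2)·[f₀ + 2f₁ + 2f₂ + 2f₃ + 2f₄ + 2f₅ + f₆] = 0.333333·(566.666667) = 188.8889.

188.8889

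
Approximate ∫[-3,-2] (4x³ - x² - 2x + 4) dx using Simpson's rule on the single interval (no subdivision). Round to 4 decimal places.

S = (b−a)/6 · [f(-3) + 4f(-2.5) + f(-2)] = 0.166667·[(-107) + 4·(-59.75) + (-28)] = -62.3333.

-62.3333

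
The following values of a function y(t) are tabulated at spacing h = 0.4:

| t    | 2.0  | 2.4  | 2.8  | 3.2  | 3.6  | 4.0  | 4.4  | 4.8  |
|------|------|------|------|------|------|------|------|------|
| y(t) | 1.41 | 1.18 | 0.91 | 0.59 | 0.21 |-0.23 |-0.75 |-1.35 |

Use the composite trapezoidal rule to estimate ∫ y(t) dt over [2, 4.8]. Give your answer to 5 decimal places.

h = 0.4, n = 7.
(h/2)·[y₀ + 2y₁ + 2y₂ + 2y₃ + 2y₄ + 2y₅ + 2y₆ + y₇] = 0.2·(3.88) = 0.77600.

0.77600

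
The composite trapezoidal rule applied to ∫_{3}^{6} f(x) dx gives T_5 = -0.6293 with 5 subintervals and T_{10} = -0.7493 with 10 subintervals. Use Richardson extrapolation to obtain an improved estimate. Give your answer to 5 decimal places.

R = (4·T_{10} − T_5) / 3 = (4·(-0.7493) − (-0.6293))/3 = (-2.3679)/3 = -0.78930.

-0.78930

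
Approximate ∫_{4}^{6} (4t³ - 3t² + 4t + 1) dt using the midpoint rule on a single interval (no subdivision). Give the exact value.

892

M = (b−a)·f(5) = 2·(446) = 892.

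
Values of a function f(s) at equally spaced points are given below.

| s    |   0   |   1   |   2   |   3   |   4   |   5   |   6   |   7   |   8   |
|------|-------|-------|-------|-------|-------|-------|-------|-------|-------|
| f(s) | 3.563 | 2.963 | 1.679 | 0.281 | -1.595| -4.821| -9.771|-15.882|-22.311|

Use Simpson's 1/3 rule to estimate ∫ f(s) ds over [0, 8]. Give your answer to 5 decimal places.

-35.98600

h = 1, n = 8.
(h/3)·[y₀ + 4y₁ + 2y₂ + 4y₃ + 2y₄ + 4y₅ + 2y₆ + 4y₇ + y₈] = 0.333333·(-107.958) = -35.98600.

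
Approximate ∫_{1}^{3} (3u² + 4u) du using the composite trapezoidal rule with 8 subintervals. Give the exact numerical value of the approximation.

42.0625

h = (3 − 1)/8 = 0.25.
Nodes u₀,…,u₈ = 1, 1.25, 1.5, 1.75, 2, 2.25, 2.5, 2.75, 3.
f(u) = 3u² + 4u: f₀=7, f₁=9.6875, f₂=12.75, f₃=16.1875, f₄=20, f₅=24.1875, f₆=28.75, f₇=33.6875, f₈=39.
(h/2)·[f₀ + 2f₁ + 2f₂ + 2f₃ + 2f₄ + 2f₅ + 2f₆ + 2f₇ + f₈] = 0.125·(336.5) = 42.0625.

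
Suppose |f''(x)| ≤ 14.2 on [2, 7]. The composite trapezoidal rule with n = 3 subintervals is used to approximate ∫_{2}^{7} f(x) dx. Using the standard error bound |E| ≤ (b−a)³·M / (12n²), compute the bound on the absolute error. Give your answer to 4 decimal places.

|E| ≤ (5)³·14.2 / (12·3²) = 1775/108 = 16.4352.

16.4352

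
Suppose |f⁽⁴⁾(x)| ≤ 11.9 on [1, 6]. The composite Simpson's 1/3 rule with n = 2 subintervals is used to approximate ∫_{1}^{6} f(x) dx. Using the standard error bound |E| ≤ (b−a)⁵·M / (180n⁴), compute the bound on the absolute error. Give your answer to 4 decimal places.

12.9123

|E| ≤ (5)⁵·11.9 / (180·2⁴) = 37187.5/2880 = 12.9123.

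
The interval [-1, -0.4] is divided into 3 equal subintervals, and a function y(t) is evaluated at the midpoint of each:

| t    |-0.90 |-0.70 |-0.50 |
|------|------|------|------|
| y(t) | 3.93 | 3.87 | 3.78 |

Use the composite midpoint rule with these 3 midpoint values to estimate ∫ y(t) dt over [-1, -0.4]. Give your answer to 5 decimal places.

h = 0.2, n = 3.
h·[y(m₁) + y(m₂) + y(m₃)] = 0.2·(11.58) = 2.31600.

2.31600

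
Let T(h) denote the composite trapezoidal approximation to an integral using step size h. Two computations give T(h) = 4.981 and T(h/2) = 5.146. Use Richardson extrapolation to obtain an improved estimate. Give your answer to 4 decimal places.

5.2010

R = (4·T(h/2) − T(h)) / 3 = (4·5.146 − 4.981)/3 = (15.603)/3 = 5.2010.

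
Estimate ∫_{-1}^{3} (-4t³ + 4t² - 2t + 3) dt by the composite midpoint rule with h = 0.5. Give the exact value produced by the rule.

-38

h = (3 − (-1))/8 = 0.5.
Midpoints m₁,…,m₈ = -0.75, -0.25, 0.25, 0.75, 1.25, 1.75, 2.25, 2.75.
f(m₁)=8.4375, f(m₂)=3.8125, f(m₃)=2.6875, f(m₄)=2.0625, f(m₅)=-1.0625, f(m₆)=-9.6875, f(m₇)=-26.8125, f(m₈)=-55.4375.
h·[f(m₁) + f(m₂) + f(m₃) + f(m₄) + f(m₅) + f(m₆) + f(m₇) + f(m₈)] = 0.5·(-76) = -38.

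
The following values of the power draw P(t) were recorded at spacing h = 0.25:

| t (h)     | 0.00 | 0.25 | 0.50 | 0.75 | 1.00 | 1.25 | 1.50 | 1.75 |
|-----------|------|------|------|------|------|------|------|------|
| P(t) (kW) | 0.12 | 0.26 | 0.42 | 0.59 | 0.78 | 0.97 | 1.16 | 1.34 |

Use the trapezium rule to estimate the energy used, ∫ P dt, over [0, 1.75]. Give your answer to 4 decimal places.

h = 0.25, n = 7.
(h/2)·[y₀ + 2y₁ + 2y₂ + 2y₃ + 2y₄ + 2y₅ + 2y₆ + y₇] = 0.125·(9.82) = 1.2275.

1.2275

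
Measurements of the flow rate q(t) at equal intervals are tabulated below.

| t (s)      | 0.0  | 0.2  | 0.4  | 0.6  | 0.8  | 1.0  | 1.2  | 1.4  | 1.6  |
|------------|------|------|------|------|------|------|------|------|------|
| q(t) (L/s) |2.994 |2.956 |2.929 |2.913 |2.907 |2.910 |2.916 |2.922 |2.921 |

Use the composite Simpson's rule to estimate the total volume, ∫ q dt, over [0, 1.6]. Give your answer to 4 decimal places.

4.6815

h = 0.2, n = 8.
(h/3)·[y₀ + 4y₁ + 2y₂ + 4y₃ + 2y₄ + 4y₅ + 2y₆ + 4y₇ + y₈] = 0.066667·(70.223) = 4.6815.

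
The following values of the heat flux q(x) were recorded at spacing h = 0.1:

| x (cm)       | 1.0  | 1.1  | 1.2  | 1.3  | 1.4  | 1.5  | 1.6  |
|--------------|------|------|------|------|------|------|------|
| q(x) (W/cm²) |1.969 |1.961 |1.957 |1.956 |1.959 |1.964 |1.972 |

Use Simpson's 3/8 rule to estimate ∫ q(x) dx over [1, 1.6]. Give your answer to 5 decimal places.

1.17660

h = 0.1, n = 6.
(3h/8)·[y₀ + 3y₁ + 3y₂ + 2y₃ + 3y₄ + 3y₅ + y₆] = 0.0375·(31.376) = 1.17660.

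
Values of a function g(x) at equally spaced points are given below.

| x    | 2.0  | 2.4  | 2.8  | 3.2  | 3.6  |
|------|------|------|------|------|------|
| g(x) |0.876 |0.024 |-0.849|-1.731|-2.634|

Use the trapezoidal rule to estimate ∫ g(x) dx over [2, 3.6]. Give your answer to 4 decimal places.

h = 0.4, n = 4.
(h/2)·[y₀ + 2y₁ + 2y₂ + 2y₃ + y₄] = 0.2·(-6.870) = -1.3740.

-1.3740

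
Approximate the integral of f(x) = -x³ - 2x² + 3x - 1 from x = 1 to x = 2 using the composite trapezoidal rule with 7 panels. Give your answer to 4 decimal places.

h = (2 − 1)/7 = 0.142857.
Nodes x₀,…,x₇ = 1, 1.142857, 1.285714, 1.428571, 1.571429, 1.714286, 1.857143, 2.
f(x) = -x³ - 2x² + 3x - 1: f₀=-1, f₁=-1.676385, f₂=-2.574344, f₃=-3.711370, f₄=-5.104956, f₅=-6.772595, f₆=-8.731778, f₇=-11.
(h/2)·[f₀ + 2f₁ + 2f₂ + 2f₃ + 2f₄ + 2f₅ + 2f₆ + f₇] = 0.071429·(-69.142857) = -4.9388.

-4.9388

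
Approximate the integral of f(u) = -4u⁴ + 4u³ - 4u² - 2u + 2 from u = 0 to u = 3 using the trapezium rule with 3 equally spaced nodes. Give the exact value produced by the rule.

h = (3 − 0)/2 = 1.5.
Nodes u₀,…,u₂ = 0, 1.5, 3.
f(u) = -4u⁴ + 4u³ - 4u² - 2u + 2: f₀=2, f₁=-16.75, f₂=-256.
(h/2)·[f₀ + 2f₁ + f₂] = 0.75·(-287.5) = -215.625.

-215.625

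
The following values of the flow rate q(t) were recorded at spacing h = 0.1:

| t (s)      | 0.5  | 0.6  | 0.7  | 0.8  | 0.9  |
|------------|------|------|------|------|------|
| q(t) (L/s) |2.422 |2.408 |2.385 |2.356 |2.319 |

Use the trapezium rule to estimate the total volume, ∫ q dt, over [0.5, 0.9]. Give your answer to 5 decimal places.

0.95195

h = 0.1, n = 4.
(h/2)·[y₀ + 2y₁ + 2y₂ + 2y₃ + y₄] = 0.05·(19.039) = 0.95195.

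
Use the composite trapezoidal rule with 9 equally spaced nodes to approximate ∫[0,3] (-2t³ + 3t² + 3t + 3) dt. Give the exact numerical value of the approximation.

8.578125

h = (3 − 0)/8 = 0.375.
Nodes t₀,…,t₈ = 0, 0.375, 0.75, 1.125, 1.5, 1.875, 2.25, 2.625, 3.
f(t) = -2t³ + 3t² + 3t + 3: f₀=3, f₁=4.44140625, f₂=6.09375, f₃=7.32421875, f₄=7.5, f₅=5.98828125, f₆=2.15625, f₇=-4.62890625, f₈=-15.
(h/2)·[f₀ + 2f₁ + 2f₂ + 2f₃ + 2f₄ + 2f₅ + 2f₆ + 2f₇ + f₈] = 0.1875·(45.75) = 8.578125.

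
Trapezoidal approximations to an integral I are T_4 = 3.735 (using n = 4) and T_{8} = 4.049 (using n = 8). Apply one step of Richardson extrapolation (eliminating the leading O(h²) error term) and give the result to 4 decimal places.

R = (4·T_{8} − T_4) / 3 = (4·4.049 − 3.735)/3 = (12.461)/3 = 4.1537.

4.1537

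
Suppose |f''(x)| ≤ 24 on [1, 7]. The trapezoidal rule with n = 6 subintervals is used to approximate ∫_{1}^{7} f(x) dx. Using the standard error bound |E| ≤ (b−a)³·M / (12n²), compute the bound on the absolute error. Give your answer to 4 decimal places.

12.0000

|E| ≤ (6)³·24 / (12·6²) = 5184/432 = 12.0000.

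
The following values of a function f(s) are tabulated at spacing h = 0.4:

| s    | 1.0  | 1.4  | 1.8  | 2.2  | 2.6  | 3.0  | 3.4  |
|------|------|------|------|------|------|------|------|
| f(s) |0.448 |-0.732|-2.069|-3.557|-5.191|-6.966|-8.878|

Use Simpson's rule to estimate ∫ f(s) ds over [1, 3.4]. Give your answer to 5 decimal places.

h = 0.4, n = 6.
(h/3)·[y₀ + 4y₁ + 2y₂ + 4y₃ + 2y₄ + 4y₅ + y₆] = 0.133333·(-67.970) = -9.06267.

-9.06267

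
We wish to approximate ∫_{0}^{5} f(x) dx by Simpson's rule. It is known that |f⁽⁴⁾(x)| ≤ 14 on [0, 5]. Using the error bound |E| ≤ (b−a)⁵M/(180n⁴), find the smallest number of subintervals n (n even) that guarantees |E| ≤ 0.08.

Need 43750/(180n⁴) ≤ 0.08.
n⁴ ≥ 43750/(180·0.08) = 3038.19 ⇒ n ≥ 7.4243, so the smallest even n is 8. (n must be even for Simpson's rule.)

8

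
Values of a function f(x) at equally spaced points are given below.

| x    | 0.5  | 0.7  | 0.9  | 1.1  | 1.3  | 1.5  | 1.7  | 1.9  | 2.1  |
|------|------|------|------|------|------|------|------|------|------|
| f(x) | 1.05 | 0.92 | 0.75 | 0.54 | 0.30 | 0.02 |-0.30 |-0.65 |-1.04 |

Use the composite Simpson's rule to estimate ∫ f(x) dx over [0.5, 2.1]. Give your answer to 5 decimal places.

h = 0.2, n = 8.
(h/3)·[y₀ + 4y₁ + 2y₂ + 4y₃ + 2y₄ + 4y₅ + 2y₆ + 4y₇ + y₈] = 0.066667·(4.83) = 0.32200.

0.32200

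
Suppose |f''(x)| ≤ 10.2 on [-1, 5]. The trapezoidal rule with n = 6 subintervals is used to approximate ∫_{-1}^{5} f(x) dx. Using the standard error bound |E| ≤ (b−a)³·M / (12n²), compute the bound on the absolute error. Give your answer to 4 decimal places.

5.1000

|E| ≤ (6)³·10.2 / (12·6²) = 2203.2/432 = 5.1000.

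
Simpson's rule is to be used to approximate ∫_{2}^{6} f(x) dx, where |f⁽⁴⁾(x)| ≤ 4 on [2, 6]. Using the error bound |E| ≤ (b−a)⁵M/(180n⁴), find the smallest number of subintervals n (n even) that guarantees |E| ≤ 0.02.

Need 4096/(180n⁴) ≤ 0.02.
n⁴ ≥ 4096/(180·0.02) = 1137.78 ⇒ n ≥ 5.8078, so the smallest even n is 6. (n must be even for Simpson's rule.)

6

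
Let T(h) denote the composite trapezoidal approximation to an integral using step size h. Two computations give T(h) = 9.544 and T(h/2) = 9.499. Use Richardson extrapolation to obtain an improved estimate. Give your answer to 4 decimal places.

R = (4·T(h/2) − T(h)) / 3 = (4·9.499 − 9.544)/3 = (28.452)/3 = 9.4840.

9.4840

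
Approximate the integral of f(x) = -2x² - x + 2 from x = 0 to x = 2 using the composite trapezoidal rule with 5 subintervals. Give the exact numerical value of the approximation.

-3.44

h = (2 − 0)/5 = 0.4.
Nodes x₀,…,x₅ = 0, 0.4, 0.8, 1.2, 1.6, 2.
f(x) = -2x² - x + 2: f₀=2, f₁=1.28, f₂=-0.08, f₃=-2.08, f₄=-4.72, f₅=-8.
(h/2)·[f₀ + 2f₁ + 2f₂ + 2f₃ + 2f₄ + f₅] = 0.2·(-17.2) = -3.44.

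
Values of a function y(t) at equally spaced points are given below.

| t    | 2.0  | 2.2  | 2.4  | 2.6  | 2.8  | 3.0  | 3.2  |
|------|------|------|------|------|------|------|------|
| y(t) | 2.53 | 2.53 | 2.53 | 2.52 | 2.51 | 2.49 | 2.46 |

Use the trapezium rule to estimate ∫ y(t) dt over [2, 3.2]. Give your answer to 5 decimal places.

h = 0.2, n = 6.
(h/2)·[y₀ + 2y₁ + 2y₂ + 2y₃ + 2y₄ + 2y₅ + y₆] = 0.1·(30.15) = 3.01500.

3.01500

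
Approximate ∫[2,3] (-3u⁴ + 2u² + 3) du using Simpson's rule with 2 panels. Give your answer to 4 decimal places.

-110.9583

h = (3 − 2)/2 = 0.5.
Nodes u₀,…,u₂ = 2, 2.5, 3.
f(u) = -3u⁴ + 2u² + 3: f₀=-37, f₁=-101.6875, f₂=-222.
(h/3)·[f₀ + 4f₁ + f₂] = 0.166667·(-665.75) = -110.9583.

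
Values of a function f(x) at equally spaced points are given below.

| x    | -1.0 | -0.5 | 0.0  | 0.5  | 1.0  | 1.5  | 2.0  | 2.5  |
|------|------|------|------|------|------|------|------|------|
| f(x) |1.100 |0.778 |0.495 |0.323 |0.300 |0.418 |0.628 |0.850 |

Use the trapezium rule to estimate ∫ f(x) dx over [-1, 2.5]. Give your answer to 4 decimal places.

1.9585

h = 0.5, n = 7.
(h/2)·[y₀ + 2y₁ + 2y₂ + 2y₃ + 2y₄ + 2y₅ + 2y₆ + y₇] = 0.25·(7.834) = 1.9585.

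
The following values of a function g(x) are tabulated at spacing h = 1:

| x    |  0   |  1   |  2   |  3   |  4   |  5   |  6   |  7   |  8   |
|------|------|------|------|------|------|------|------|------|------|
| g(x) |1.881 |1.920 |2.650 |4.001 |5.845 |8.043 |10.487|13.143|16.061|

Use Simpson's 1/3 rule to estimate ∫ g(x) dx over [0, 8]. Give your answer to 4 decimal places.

54.7780

h = 1, n = 8.
(h/3)·[y₀ + 4y₁ + 2y₂ + 4y₃ + 2y₄ + 4y₅ + 2y₆ + 4y₇ + y₈] = 0.333333·(164.334) = 54.7780.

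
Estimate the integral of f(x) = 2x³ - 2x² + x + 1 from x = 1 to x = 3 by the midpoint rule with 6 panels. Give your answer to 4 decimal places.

h = (3 − 1)/6 = 0.333333.
Midpoints m₁,…,m₆ = 1.166667, 1.5, 1.833333, 2.166667, 2.5, 2.833333.
f(m₁)=2.620370, f(m₂)=4.75, f(m₃)=8.435185, f(m₄)=14.120370, f(m₅)=22.25, f(m₆)=33.268519.
h·[f(m₁) + f(m₂) + f(m₃) + f(m₄) + f(m₅) + f(m₆)] = 0.333333·(85.444444) = 28.4815.

28.4815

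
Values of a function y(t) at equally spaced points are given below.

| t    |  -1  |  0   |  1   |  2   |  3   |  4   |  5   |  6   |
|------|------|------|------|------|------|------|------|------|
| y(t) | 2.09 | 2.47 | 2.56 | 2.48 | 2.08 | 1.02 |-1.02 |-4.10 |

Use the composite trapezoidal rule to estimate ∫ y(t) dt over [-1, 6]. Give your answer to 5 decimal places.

h = 1, n = 7.
(h/2)·[y₀ + 2y₁ + 2y₂ + 2y₃ + 2y₄ + 2y₅ + 2y₆ + y₇] = 0.5·(17.17) = 8.58500.

8.58500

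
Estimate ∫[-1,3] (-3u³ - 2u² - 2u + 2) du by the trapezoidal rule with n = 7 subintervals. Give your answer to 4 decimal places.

-81.0612

h = (3 − (-1))/7 = 0.571429.
Nodes u₀,…,u₇ = -1, -0.428571, 0.142857, 0.714286, 1.285714, 1.857143, 2.428571, 3.
f(u) = -3u³ - 2u² - 2u + 2: f₀=5, f₁=2.725948, f₂=1.664723, f₃=-1.542274, f₄=-10.253644, f₅=-27.827988, f₆=-57.623907, f₇=-103.
(h/2)·[f₀ + 2f₁ + 2f₂ + 2f₃ + 2f₄ + 2f₅ + 2f₆ + f₇] = 0.285714·(-283.714286) = -81.0612.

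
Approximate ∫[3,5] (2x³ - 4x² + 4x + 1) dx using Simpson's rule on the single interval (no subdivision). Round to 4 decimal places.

175.3333

S = (b−a)/6 · [f(3) + 4f(4) + f(5)] = 0.333333·[31 + 4·81 + 171] = 175.3333.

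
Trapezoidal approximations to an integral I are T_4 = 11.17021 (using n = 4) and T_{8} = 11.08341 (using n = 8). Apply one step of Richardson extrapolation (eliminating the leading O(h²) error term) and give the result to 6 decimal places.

R = (4·T_{8} − T_4) / 3 = (4·11.08341 − 11.17021)/3 = (33.16343)/3 = 11.054477.

11.054477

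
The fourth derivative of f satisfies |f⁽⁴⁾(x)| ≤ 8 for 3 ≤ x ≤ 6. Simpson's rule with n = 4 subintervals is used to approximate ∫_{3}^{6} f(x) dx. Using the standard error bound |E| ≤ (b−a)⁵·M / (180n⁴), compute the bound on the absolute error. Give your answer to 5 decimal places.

|E| ≤ (3)⁵·8 / (180·4⁴) = 1944/46080 = 0.04219.

0.04219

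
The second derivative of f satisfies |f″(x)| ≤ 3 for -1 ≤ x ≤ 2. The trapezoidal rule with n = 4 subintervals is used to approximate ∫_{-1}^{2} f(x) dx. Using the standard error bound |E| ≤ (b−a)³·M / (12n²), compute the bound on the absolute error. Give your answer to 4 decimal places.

0.4219

|E| ≤ (3)³·3 / (12·4²) = 81/192 = 0.4219.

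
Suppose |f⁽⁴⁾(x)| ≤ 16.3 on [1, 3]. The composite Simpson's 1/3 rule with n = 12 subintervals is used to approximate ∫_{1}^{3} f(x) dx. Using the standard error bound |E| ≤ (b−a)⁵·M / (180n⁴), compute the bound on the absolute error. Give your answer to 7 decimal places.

|E| ≤ (2)⁵·16.3 / (180·12⁴) = 521.6/3732480 = 0.0001397.

0.0001397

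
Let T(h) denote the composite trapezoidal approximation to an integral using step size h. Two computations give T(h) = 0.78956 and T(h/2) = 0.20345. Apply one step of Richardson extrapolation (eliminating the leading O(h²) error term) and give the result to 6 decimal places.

0.008080

R = (4·T(h/2) − T(h)) / 3 = (4·0.20345 − 0.78956)/3 = (0.02424)/3 = 0.008080.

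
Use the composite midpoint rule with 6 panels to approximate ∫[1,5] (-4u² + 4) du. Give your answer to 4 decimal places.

h = (5 − 1)/6 = 0.666667.
Midpoints m₁,…,m₆ = 1.333333, 2, 2.666667, 3.333333, 4, 4.666667.
f(m₁)=-3.111111, f(m₂)=-12, f(m₃)=-24.444444, f(m₄)=-40.444444, f(m₅)=-60, f(m₆)=-83.111111.
h·[f(m₁) + f(m₂) + f(m₃) + f(m₄) + f(m₅) + f(m₆)] = 0.666667·(-223.111111) = -148.7407.

-148.7407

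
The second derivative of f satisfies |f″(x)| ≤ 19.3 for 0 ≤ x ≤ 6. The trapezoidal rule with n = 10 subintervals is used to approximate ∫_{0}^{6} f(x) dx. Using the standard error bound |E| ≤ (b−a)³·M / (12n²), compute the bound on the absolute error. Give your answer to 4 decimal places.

3.4740

|E| ≤ (6)³·19.3 / (12·10²) = 4168.8/1200 = 3.4740.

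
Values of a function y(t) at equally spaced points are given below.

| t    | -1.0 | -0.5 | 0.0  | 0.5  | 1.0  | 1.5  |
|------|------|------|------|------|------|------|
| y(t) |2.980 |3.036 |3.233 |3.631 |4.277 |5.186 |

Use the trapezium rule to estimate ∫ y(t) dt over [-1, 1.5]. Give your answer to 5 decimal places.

h = 0.5, n = 5.
(h/2)·[y₀ + 2y₁ + 2y₂ + 2y₃ + 2y₄ + y₅] = 0.25·(36.520) = 9.13000.

9.13000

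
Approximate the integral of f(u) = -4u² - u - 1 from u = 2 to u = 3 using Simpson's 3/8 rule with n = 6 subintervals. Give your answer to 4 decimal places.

-28.8333

h = (3 − 2)/6 = 0.166667.
Nodes u₀,…,u₆ = 2, 2.166667, 2.333333, 2.5, 2.666667, 2.833333, 3.
f(u) = -4u² - u - 1: f₀=-19, f₁=-21.944444, f₂=-25.111111, f₃=-28.5, f₄=-32.111111, f₅=-35.944444, f₆=-40.
(3h/8)·[f₀ + 3f₁ + 3f₂ + 2f₃ + 3f₄ + 3f₅ + f₆] = 0.0625·(-461.333333) = -28.8333.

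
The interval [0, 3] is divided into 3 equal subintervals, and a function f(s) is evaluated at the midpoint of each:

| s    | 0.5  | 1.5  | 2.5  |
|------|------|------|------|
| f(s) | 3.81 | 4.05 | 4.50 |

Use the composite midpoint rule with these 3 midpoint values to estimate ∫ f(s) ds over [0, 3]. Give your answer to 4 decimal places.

12.3600

h = 1, n = 3.
h·[y(m₁) + y(m₂) + y(m₃)] = 1·(12.36) = 12.3600.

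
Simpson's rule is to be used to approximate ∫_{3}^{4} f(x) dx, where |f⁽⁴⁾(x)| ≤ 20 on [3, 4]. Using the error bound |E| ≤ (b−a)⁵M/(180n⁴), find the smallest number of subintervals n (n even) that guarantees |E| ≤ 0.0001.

Need 20/(180n⁴) ≤ 0.0001.
n⁴ ≥ 20/(180·0.0001) = 1111.11 ⇒ n ≥ 5.7735, so the smallest even n is 6. (n must be even for Simpson's rule.)

6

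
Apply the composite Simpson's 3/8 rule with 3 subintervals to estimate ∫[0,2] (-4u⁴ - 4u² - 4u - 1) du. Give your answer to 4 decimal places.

h = (2 − 0)/3 = 0.666667.
Nodes u₀,…,u₃ = 0, 0.666667, 1.333333, 2.
f(u) = -4u⁴ - 4u² - 4u - 1: f₀=-1, f₁=-6.234568, f₂=-26.086420, f₃=-89.
(3h/8)·[f₀ + 3f₁ + 3f₂ + f₃] = 0.25·(-186.962963) = -46.7407.

-46.7407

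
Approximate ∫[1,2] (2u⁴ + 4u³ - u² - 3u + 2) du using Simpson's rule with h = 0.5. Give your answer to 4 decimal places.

h = (2 − 1)/2 = 0.5.
Nodes u₀,…,u₂ = 1, 1.5, 2.
f(u) = 2u⁴ + 4u³ - u² - 3u + 2: f₀=4, f₁=18.875, f₂=56.
(h/3)·[f₀ + 4f₁ + f₂] = 0.166667·(135.5) = 22.5833.

22.5833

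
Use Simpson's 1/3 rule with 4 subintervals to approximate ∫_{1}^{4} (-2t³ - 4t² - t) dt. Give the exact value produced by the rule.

h = (4 − 1)/4 = 0.75.
Nodes t₀,…,t₄ = 1, 1.75, 2.5, 3.25, 4.
f(t) = -2t³ - 4t² - t: f₀=-7, f₁=-24.71875, f₂=-58.75, f₃=-114.15625, f₄=-196.
(h/3)·[f₀ + 4f₁ + 2f₂ + 4f₃ + f₄] = 0.25·(-876) = -219.

-219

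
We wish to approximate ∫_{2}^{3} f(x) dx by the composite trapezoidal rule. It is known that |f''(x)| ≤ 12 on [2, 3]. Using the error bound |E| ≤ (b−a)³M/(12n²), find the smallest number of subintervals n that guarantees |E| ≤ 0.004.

16

Need 12/(12n²) ≤ 0.004.
n² ≥ 12/(12·0.004) = 250 ⇒ n ≥ 15.8114, so the smallest n is 16.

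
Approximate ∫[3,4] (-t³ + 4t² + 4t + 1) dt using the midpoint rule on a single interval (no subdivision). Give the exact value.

M = (b−a)·f(3.5) = 1·(21.125) = 21.125.

21.125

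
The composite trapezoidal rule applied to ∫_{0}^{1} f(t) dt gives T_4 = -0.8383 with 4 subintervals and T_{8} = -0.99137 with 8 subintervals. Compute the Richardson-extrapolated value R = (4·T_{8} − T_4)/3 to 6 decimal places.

-1.042393

R = (4·T_{8} − T_4) / 3 = (4·(-0.99137) − (-0.8383))/3 = (-3.12718)/3 = -1.042393.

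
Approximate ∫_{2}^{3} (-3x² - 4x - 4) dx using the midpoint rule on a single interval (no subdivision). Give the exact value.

-32.75

M = (b−a)·f(2.5) = 1·(-32.75) = -32.75.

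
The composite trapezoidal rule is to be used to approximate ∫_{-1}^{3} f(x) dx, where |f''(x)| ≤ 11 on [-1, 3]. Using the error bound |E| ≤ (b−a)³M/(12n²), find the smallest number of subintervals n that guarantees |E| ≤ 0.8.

Need 704/(12n²) ≤ 0.8.
n² ≥ 704/(12·0.8) = 73.3333 ⇒ n ≥ 8.5635, so the smallest n is 9.

9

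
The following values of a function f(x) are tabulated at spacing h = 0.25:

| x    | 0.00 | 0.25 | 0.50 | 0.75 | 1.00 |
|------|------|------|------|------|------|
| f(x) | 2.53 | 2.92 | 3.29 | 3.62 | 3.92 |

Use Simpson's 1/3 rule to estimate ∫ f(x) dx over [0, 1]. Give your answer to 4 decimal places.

3.2658

h = 0.25, n = 4.
(h/3)·[y₀ + 4y₁ + 2y₂ + 4y₃ + y₄] = 0.083333·(39.19) = 3.2658.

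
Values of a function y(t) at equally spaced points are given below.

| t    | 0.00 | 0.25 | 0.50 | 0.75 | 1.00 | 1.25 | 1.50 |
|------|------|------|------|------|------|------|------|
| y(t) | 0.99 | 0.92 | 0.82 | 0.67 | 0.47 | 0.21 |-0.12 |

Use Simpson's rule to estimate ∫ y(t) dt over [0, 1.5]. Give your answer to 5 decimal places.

h = 0.25, n = 6.
(h/3)·[y₀ + 4y₁ + 2y₂ + 4y₃ + 2y₄ + 4y₅ + y₆] = 0.083333·(10.65) = 0.88750.

0.88750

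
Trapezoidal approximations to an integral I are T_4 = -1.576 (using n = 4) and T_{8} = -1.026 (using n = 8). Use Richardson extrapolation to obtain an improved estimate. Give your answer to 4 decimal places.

R = (4·T_{8} − T_4) / 3 = (4·(-1.026) − (-1.576))/3 = (-2.528)/3 = -0.8427.

-0.8427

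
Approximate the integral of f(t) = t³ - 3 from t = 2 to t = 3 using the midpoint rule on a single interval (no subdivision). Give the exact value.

12.625

M = (b−a)·f(2.5) = 1·(12.625) = 12.625.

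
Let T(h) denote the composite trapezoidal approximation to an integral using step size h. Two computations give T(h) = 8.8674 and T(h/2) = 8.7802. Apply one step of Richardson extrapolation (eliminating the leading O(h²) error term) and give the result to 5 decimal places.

R = (4·T(h/2) − T(h)) / 3 = (4·8.7802 − 8.8674)/3 = (26.2534)/3 = 8.75113.

8.75113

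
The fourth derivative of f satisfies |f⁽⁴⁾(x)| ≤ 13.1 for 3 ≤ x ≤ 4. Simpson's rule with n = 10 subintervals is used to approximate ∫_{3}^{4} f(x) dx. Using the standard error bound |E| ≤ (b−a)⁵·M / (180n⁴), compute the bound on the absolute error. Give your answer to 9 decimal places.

0.000007278

|E| ≤ (1)⁵·13.1 / (180·10⁴) = 13.1/1800000 = 0.000007278.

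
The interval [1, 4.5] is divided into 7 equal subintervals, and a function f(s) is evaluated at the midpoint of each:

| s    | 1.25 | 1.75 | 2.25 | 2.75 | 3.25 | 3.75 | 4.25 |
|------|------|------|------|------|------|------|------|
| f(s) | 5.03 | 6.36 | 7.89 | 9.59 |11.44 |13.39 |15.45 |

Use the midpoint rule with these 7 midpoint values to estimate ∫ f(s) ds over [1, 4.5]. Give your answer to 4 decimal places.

34.5750

h = 0.5, n = 7.
h·[y(m₁) + y(m₂) + y(m₃) + y(m₄) + y(m₅) + y(m₆) + y(m₇)] = 0.5·(69.15) = 34.5750.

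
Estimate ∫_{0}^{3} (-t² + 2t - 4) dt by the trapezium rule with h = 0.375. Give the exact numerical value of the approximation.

-12.0703125

h = (3 − 0)/8 = 0.375.
Nodes t₀,…,t₈ = 0, 0.375, 0.75, 1.125, 1.5, 1.875, 2.25, 2.625, 3.
f(t) = -t² + 2t - 4: f₀=-4, f₁=-3.390625, f₂=-3.0625, f₃=-3.015625, f₄=-3.25, f₅=-3.765625, f₆=-4.5625, f₇=-5.640625, f₈=-7.
(h/2)·[f₀ + 2f₁ + 2f₂ + 2f₃ + 2f₄ + 2f₅ + 2f₆ + 2f₇ + f₈] = 0.1875·(-64.375) = -12.0703125.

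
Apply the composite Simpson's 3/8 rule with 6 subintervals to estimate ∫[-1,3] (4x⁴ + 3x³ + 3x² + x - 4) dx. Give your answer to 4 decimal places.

272.1481

h = (3 − (-1))/6 = 0.666667.
Nodes x₀,…,x₆ = -1, -0.333333, 0.333333, 1, 1.666667, 2.333333, 3.
f(x) = 4x⁴ + 3x³ + 3x² + x - 4: f₀=-1, f₁=-4.061728, f₂=-3.172840, f₃=7, f₄=50.753086, f₅=171.345679, f₆=431.
(3h/8)·[f₀ + 3f₁ + 3f₂ + 2f₃ + 3f₄ + 3f₅ + f₆] = 0.25·(1088.592593) = 272.1481.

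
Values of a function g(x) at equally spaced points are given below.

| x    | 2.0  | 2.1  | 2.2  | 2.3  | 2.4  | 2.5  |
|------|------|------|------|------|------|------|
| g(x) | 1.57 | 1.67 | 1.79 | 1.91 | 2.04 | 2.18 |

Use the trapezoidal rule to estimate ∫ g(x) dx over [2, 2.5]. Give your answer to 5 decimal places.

h = 0.1, n = 5.
(h/2)·[y₀ + 2y₁ + 2y₂ + 2y₃ + 2y₄ + y₅] = 0.05·(18.57) = 0.92850.

0.92850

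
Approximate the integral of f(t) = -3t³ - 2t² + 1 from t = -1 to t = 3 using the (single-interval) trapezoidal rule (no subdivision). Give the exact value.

T = (b−a)/2 · [f(-1) + f(3)] = 2·[2 + (-98)] = -192.

-192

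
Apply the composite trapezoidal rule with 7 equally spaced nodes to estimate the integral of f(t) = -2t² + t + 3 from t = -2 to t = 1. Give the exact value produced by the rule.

1.25

h = (1 − (-2))/6 = 0.5.
Nodes t₀,…,t₆ = -2, -1.5, -1, -0.5, 0, 0.5, 1.
f(t) = -2t² + t + 3: f₀=-7, f₁=-3, f₂=0, f₃=2, f₄=3, f₅=3, f₆=2.
(h/2)·[f₀ + 2f₁ + 2f₂ + 2f₃ + 2f₄ + 2f₅ + f₆] = 0.25·(5) = 1.25.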